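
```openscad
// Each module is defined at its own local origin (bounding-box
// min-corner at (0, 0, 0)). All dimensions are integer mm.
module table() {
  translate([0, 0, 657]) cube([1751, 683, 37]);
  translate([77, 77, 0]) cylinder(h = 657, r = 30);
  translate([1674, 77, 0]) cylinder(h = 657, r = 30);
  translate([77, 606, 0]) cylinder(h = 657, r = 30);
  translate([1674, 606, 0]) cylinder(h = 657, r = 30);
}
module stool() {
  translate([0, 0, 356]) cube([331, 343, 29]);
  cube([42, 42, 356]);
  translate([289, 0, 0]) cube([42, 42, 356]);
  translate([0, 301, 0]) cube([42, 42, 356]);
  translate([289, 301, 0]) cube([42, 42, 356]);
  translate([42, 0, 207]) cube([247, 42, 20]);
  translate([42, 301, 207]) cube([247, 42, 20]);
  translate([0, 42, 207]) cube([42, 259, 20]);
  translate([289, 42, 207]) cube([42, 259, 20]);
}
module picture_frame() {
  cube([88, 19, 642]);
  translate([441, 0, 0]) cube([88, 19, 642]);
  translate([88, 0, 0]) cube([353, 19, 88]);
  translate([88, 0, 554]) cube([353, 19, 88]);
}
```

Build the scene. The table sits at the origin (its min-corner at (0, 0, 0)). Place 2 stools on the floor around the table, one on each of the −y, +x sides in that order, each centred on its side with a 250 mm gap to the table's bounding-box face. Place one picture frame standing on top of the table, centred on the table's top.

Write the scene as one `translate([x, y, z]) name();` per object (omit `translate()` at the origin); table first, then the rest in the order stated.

table();
translate([710, -593, 0]) stool();
translate([2001, 170, 0]) stool();
translate([611, 332, 694]) picture_frame();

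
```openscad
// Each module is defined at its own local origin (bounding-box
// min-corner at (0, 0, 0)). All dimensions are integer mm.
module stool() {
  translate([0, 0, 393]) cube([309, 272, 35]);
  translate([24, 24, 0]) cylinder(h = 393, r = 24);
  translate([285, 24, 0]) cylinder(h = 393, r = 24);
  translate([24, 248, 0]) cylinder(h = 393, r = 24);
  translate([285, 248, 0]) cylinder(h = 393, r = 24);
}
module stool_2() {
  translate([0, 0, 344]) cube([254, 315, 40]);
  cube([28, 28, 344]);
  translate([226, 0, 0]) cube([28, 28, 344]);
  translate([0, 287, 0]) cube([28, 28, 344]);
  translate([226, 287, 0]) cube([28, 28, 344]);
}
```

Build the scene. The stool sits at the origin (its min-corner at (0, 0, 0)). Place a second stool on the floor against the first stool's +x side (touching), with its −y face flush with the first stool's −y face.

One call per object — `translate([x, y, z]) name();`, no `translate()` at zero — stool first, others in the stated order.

stool();
translate([309, 0, 0]) stool_2();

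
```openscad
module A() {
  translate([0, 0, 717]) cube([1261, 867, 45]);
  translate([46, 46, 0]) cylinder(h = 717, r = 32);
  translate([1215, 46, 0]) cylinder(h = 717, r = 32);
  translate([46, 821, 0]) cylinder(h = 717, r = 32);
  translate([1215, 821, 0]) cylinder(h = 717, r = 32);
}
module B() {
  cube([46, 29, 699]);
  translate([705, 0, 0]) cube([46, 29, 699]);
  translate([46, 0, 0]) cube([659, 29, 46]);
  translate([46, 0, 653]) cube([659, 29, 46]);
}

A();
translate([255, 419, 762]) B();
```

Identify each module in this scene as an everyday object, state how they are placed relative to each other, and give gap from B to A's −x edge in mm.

A is a table. B is a picture frame. The picture frame is on top of the table, centred. The gap from the picture frame to the table's −x edge is 255 mm.

The picture frame's min-x is at 255; the table's min-x is 0; gap = 255 mm.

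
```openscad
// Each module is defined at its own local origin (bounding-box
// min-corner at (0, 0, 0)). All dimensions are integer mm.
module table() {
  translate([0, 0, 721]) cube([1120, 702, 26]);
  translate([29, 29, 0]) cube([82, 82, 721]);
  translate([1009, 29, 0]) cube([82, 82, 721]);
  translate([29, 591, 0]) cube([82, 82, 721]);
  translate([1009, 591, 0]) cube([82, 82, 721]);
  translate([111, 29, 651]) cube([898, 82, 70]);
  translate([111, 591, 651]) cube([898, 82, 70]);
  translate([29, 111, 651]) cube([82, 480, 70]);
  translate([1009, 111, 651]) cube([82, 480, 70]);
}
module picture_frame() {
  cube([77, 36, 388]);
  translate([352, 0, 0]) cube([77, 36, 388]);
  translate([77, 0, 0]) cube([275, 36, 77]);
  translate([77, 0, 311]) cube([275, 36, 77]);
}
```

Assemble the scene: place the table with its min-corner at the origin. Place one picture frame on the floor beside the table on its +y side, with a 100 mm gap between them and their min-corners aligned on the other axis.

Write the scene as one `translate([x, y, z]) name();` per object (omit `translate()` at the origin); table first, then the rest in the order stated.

table();
translate([0, 802, 0]) picture_frame();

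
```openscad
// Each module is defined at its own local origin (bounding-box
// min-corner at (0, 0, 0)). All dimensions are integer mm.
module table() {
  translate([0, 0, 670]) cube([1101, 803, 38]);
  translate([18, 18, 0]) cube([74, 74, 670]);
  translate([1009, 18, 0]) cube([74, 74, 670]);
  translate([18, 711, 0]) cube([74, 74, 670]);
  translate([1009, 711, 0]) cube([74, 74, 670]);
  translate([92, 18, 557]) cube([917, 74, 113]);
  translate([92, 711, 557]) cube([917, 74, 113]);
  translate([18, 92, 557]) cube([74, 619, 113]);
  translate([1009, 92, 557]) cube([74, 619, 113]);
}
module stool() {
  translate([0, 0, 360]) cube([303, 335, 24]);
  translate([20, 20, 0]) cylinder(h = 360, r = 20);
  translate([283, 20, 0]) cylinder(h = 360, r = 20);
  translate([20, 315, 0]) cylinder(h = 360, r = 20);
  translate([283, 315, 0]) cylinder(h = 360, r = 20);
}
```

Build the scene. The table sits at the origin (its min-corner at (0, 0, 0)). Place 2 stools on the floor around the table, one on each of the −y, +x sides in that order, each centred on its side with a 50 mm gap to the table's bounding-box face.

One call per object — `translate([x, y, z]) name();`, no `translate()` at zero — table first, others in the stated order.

table();
translate([399, -385, 0]) stool();
translate([1151, 234, 0]) stool();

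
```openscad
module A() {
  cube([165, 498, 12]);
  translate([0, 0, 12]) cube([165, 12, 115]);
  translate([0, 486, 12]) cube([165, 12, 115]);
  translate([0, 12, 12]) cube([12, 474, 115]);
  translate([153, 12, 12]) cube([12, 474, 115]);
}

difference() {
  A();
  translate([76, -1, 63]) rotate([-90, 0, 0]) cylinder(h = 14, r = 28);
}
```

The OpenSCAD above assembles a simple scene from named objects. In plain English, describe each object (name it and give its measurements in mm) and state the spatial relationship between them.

A is an open-topped rectangular box: outside dimensions 165×498×127 mm, with a uniform wall and base thickness of 12 mm. The base is a full 165×498 slab on the floor; four walls sit on top of the base. The front and back walls (the −y and +y sides) span the full width; the two side walls fit between them.

The open box has a circular hole of radius 28 mm through its front wall, centred at (x = 76, z = 63).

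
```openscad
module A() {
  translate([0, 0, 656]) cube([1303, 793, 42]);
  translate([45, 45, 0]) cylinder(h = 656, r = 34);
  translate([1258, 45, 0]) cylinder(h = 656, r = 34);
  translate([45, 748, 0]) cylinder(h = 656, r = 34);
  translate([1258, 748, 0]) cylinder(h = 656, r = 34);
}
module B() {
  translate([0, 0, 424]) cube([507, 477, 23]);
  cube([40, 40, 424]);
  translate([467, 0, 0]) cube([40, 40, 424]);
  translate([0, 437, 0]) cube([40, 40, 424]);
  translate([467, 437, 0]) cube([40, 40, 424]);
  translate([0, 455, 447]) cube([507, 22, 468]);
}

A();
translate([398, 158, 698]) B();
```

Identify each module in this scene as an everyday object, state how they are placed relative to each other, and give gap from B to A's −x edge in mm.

A is a table. B is a chair. The chair is on top of the table, centred. The gap from the chair to the table's −x edge is 398 mm.

The chair's min-x is at 398; the table's min-x is 0; gap = 398 mm.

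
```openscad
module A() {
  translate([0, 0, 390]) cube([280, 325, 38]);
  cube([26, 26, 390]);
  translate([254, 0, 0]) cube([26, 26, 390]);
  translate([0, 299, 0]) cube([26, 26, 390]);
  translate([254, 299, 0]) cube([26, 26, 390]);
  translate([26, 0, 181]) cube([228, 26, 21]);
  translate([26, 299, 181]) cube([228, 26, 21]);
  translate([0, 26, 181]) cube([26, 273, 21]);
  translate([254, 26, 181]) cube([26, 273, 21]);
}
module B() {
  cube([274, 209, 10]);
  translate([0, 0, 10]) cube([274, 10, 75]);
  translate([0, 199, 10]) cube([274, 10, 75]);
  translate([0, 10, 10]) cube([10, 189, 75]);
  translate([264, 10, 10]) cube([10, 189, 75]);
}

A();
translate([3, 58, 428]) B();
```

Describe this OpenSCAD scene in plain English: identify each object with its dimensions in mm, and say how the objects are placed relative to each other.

A is a four-legged stool. The seat is 280×325 mm, 38 mm thick, top at z = 428 mm. It stands on four square legs, each 26×26 mm in cross-section, from z = 0 to the seat underside, each flush with a corner of the seat. Four stretchers, 26 mm wide and 21 mm tall, connect adjacent legs with their undersides at z = 181 mm, each running between the inner faces of the legs it joins and aligned with the legs' outer faces on the other axis.

B is an open-topped rectangular box: outside dimensions 274×209×85 mm, with a uniform wall and base thickness of 10 mm. The base is a full 274×209 slab on the floor; four walls sit on top of the base. The front and back walls (the −y and +y sides) span the full width; the two side walls fit between them.

The open box is on top of the stool, centred.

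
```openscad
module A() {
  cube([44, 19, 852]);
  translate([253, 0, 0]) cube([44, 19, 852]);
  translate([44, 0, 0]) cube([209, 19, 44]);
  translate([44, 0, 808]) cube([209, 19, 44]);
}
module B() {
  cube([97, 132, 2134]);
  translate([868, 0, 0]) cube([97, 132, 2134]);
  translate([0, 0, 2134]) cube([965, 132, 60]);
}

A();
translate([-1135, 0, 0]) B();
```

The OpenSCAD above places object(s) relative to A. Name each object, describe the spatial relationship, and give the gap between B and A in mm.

A is a picture frame. B is a door frame. The door frame is on the floor beside the picture frame on its −x side. The gap between the door frame and the picture frame is 170 mm.

The door frame's nearest face is 170 mm from the picture frame's −x face.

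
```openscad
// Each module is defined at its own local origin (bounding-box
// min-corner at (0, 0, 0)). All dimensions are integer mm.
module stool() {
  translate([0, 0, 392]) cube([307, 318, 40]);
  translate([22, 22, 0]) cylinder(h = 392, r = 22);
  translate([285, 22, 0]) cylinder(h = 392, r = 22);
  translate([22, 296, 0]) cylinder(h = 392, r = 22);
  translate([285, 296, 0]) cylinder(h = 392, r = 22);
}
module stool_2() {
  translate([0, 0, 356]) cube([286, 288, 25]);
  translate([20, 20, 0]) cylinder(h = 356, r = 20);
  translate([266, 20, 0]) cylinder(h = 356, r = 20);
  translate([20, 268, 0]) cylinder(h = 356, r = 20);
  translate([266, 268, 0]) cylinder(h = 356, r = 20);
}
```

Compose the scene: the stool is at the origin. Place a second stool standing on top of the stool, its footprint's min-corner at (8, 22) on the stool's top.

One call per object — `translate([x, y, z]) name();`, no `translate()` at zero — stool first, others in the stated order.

stool();
translate([8, 22, 432]) stool_2();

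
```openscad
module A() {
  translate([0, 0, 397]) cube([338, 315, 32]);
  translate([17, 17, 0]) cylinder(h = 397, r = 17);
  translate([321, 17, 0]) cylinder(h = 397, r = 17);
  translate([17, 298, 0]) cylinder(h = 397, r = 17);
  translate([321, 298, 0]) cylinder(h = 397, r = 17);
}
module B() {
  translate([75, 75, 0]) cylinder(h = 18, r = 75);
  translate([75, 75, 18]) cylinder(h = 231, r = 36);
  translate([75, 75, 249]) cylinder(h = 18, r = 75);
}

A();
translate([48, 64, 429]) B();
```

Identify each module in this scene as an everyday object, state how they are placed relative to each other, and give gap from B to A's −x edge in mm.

The spool's min-x is at 48; the stool's min-x is 0; gap = 48 mm.

A is a stool. B is a spool. The spool is on top of the stool. The gap from the spool to the stool's −x edge is 48 mm.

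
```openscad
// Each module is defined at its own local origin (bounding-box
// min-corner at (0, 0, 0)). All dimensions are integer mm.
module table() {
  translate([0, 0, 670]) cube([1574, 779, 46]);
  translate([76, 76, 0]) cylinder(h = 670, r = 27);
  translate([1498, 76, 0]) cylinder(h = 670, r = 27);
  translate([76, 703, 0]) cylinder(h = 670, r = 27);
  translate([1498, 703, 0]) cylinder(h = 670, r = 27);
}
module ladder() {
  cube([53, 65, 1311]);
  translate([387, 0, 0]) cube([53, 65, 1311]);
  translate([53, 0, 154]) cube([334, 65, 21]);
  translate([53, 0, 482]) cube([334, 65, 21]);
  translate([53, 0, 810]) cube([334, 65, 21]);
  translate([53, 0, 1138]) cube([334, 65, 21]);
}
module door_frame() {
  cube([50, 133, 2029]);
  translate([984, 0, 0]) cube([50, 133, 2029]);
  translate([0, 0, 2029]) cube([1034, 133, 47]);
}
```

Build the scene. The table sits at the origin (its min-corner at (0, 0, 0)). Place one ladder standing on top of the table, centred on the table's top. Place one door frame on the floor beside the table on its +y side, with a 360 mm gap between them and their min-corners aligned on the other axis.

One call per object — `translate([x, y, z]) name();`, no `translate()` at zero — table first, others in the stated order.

table();
translate([567, 357, 716]) ladder();
translate([0, 1139, 0]) door_frame();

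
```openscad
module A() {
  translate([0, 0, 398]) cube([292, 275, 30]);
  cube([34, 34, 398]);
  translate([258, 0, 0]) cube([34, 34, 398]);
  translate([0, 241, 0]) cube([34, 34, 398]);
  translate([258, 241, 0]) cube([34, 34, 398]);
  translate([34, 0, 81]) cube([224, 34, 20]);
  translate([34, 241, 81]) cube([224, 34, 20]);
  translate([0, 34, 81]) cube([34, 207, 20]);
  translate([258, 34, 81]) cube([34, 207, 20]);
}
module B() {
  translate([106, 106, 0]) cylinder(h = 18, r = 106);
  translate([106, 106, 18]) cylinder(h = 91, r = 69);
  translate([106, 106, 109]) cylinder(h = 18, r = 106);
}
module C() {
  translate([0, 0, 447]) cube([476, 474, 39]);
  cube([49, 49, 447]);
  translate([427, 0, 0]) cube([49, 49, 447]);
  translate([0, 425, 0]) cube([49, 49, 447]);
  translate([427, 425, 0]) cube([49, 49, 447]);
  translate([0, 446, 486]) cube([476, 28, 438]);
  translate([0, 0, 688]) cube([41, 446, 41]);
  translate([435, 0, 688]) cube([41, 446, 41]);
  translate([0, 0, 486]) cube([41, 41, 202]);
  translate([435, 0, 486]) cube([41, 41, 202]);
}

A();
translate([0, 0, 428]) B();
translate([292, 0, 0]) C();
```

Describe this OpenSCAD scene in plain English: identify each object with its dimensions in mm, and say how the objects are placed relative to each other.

A is a four-legged stool. The seat is 292×275 mm, 30 mm thick, top at z = 428 mm. It stands on four square legs, each 34×34 mm in cross-section, from z = 0 to the seat underside, each flush with a corner of the seat. Four stretchers, 34 mm wide and 20 mm tall, connect adjacent legs with their undersides at z = 81 mm, each running between the inner faces of the legs it joins and aligned with the legs' outer faces on the other axis.

B is a spool: two coaxial disc flanges of radius 106 mm and thickness 18 mm, joined by a core cylinder of radius 69 mm and height 91 mm. The lower flange rests on z = 0 and the three cylinders share a vertical axis.

C is a chair: 476×474 mm seat, 39 mm thick, top at z = 486 mm, on four 49 mm square corner legs flush with the seat edges. A 28 mm thick backrest slab spans the full seat width, extending 438 mm above the seat top, its back face flush with the seat's +y edge. Two armrests of 41×41 mm section run along each side from the seat's front edge to the front of the backrest, top faces 243 mm above the seat top and outer faces flush with the seat's x-edges; a 41×41 mm post under the front of each armrest stands on the seat at the front corner.

The spool is on top of the stool. The chair is against the stool's +x side, with their −y faces flush.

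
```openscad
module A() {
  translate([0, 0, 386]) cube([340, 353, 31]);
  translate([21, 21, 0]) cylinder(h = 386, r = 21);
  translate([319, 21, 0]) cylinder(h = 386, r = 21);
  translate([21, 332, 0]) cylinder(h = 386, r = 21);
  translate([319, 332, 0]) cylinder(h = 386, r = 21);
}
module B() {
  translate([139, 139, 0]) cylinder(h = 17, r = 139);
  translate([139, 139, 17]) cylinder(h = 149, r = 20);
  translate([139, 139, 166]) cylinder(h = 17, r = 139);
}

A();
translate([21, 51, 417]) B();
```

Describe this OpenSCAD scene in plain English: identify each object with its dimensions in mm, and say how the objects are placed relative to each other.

A is a four-legged stool. The seat is 340×353 mm, 31 mm thick, top at z = 417 mm. It stands on four round legs, each 42 mm in diameter, from z = 0 to the seat underside, each leg's axis is inset half a diameter from the nearest pair of seat edges (so the leg's bounding box is flush with the corner).

B is a spool: two coaxial disc flanges of radius 139 mm and thickness 17 mm, joined by a core cylinder of radius 20 mm and height 149 mm. The lower flange rests on z = 0 and the three cylinders share a vertical axis.

The spool is on top of the stool.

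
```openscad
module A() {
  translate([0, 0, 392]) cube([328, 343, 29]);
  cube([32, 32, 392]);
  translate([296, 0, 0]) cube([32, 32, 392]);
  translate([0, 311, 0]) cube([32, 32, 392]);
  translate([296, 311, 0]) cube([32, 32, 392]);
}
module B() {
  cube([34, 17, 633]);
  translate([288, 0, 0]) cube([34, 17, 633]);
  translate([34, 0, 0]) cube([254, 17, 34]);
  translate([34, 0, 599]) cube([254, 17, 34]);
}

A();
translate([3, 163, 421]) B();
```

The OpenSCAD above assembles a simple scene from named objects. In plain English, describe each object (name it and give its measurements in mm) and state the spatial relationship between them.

A is a simple wooden stool: a rectangular seat 328 mm (x) by 343 mm (y), 29 mm thick, top face at z = 421 mm, on four square legs, each 32×32 mm in cross-section. The legs rest on z = 0, each flush with a corner of the seat.

B is a rectangular picture frame lying in the x–z plane (depth along y). The opening is 254 mm wide (x) by 565 mm tall (z), surrounded by a border 34 mm wide on all four sides. The frame is 17 mm deep and is made of two full-height vertical stiles with two horizontal rails fitted between them.

The picture frame is on top of the stool, centred.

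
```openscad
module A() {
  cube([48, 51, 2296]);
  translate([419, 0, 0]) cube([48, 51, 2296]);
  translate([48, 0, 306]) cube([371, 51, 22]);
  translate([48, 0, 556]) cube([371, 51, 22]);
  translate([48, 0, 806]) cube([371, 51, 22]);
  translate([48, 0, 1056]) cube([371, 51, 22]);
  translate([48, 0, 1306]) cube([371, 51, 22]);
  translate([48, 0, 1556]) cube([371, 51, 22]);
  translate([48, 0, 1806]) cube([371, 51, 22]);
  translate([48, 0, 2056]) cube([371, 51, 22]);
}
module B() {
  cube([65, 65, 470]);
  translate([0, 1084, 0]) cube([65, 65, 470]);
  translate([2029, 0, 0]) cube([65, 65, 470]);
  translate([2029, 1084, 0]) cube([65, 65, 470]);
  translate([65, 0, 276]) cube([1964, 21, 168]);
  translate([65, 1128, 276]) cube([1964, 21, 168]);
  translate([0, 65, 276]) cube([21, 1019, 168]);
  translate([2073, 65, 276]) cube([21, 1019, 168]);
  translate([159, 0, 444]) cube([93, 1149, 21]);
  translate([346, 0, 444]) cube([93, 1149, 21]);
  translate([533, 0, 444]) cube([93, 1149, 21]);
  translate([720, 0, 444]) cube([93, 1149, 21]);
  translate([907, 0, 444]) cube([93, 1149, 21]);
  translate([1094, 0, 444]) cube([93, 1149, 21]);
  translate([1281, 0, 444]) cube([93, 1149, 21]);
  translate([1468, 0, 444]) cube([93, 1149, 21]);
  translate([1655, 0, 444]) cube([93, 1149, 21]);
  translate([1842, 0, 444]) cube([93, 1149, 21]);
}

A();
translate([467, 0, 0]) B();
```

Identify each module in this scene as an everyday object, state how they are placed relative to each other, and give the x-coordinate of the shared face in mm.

The ladder's +x face and the bed frame's −x face are both at x = 467 mm.

A is a ladder. B is a bed frame. The bed frame is against the ladder's +x side, with their −y faces flush. The x-coordinate of the shared face is 467 mm.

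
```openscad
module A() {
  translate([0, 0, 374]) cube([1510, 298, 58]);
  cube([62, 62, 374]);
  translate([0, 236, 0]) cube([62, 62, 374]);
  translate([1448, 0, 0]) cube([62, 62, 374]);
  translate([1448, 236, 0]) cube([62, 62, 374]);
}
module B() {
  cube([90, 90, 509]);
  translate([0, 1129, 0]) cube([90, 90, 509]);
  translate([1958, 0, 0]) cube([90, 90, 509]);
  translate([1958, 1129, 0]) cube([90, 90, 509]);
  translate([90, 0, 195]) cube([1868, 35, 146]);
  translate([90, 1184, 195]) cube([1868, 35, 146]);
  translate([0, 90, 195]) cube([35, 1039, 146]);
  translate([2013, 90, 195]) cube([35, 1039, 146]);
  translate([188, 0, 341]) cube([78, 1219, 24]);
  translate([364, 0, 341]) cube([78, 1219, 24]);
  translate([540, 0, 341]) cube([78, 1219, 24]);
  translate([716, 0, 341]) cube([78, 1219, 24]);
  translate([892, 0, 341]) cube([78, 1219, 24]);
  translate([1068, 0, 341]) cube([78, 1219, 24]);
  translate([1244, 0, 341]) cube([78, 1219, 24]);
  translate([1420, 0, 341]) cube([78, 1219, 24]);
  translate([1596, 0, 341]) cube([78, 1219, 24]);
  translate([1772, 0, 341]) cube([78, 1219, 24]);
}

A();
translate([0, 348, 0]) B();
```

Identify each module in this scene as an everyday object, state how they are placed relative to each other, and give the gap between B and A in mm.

The bed frame's nearest face is 50 mm from the bench's +y face.

A is a bench. B is a bed frame. The bed frame is on the floor beside the bench on its +y side. The gap between the bed frame and the bench is 50 mm.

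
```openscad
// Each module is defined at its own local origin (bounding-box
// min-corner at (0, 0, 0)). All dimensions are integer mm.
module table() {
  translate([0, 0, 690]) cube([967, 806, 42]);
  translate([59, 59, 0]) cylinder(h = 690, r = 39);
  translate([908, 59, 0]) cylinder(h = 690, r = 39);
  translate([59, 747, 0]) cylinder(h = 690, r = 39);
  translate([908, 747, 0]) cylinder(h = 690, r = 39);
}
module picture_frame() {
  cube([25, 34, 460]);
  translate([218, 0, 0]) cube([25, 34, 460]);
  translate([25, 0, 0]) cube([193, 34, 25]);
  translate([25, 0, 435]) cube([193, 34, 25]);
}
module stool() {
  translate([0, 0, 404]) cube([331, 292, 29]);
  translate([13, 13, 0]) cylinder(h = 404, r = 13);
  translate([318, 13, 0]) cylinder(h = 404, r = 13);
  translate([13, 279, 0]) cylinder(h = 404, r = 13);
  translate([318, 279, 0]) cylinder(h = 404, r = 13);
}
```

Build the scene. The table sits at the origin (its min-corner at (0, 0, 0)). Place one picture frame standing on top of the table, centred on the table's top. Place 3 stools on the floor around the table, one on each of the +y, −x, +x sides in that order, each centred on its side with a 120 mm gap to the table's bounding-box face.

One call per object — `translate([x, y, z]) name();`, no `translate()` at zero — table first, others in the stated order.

table();
translate([362, 386, 732]) picture_frame();
translate([318, 926, 0]) stool();
translate([-451, 257, 0]) stool();
translate([1087, 257, 0]) stool();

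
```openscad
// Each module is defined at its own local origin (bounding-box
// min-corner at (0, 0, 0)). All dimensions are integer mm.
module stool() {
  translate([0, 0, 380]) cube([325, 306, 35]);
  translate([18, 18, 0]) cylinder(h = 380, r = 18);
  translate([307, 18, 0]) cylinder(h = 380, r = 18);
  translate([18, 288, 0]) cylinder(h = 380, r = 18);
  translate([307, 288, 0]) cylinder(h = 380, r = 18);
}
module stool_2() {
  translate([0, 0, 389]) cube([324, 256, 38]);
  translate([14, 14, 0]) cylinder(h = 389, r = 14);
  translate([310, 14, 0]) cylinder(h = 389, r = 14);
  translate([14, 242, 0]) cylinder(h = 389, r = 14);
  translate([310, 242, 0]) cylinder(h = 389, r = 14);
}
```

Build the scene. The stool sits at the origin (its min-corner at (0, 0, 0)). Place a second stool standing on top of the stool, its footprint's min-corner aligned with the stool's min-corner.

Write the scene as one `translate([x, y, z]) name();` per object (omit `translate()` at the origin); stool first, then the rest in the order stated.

stool();
translate([0, 0, 415]) stool_2();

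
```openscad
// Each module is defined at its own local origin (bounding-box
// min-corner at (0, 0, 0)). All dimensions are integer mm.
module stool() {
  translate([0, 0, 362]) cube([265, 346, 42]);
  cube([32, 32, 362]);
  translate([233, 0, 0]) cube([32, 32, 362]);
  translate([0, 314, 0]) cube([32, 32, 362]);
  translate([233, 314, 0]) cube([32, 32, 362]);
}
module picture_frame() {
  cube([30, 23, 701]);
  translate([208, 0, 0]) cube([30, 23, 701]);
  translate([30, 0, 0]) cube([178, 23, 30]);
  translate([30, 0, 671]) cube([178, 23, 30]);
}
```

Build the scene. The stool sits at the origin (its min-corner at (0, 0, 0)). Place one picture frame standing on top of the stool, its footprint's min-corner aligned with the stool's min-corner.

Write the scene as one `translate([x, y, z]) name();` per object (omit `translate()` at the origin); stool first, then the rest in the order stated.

stool();
translate([0, 0, 404]) picture_frame();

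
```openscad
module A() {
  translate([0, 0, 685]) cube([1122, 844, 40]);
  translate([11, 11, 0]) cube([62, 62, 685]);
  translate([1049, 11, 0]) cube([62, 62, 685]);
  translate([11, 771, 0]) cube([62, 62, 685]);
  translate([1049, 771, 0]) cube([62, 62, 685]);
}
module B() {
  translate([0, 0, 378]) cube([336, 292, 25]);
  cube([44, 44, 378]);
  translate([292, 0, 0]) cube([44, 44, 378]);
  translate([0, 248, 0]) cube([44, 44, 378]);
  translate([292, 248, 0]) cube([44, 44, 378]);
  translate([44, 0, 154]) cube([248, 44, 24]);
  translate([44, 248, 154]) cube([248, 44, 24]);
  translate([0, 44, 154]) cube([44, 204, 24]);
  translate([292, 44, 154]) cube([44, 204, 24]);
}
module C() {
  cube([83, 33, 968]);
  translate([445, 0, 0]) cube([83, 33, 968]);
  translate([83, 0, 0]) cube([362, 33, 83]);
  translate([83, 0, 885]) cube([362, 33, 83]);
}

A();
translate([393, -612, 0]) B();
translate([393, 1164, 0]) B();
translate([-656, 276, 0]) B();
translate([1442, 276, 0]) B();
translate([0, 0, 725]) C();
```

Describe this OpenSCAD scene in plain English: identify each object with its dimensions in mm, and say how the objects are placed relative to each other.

A is a table: top 1122 mm (x) × 844 mm (y), 40 mm thick, upper face at z = 725 mm, on four 62×62 mm square legs, each inset 11 mm from the nearest pair of top edges, running from z = 0 to the bottom of the top.

B is a simple wooden stool: a rectangular seat 336 mm (x) by 292 mm (y), 25 mm thick, top face at z = 403 mm, on four square legs, each 44×44 mm in cross-section. The legs rest on z = 0, each flush with a corner of the seat. Four stretchers, 44 mm wide and 24 mm tall, connect adjacent legs with their undersides at z = 154 mm, each running between the inner faces of the legs it joins and aligned with the legs' outer faces on the other axis.

C is a picture frame with a 362×802 mm rectangular opening (x by z) and a uniform 83 mm border on every side. Frame depth is 33 mm along y. It is built from two vertical stiles running the full outside height and two horizontal rails spanning the gap between the stiles.

Four stools sit around the table at the −y, +y, −x, +x sides. The picture frame is on top of the table.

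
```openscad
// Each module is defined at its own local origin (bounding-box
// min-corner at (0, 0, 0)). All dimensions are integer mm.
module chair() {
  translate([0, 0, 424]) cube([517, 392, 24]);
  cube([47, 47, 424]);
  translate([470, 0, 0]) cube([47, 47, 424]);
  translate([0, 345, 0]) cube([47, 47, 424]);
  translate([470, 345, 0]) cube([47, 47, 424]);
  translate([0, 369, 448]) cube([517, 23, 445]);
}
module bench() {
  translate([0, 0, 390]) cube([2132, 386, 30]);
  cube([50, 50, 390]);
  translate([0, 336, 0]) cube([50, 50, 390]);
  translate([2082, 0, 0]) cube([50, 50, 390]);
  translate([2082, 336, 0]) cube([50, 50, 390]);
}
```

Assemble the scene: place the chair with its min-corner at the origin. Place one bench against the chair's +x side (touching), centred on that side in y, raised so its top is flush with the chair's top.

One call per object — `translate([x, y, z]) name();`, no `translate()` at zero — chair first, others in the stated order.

chair();
translate([517, 3, 473]) bench();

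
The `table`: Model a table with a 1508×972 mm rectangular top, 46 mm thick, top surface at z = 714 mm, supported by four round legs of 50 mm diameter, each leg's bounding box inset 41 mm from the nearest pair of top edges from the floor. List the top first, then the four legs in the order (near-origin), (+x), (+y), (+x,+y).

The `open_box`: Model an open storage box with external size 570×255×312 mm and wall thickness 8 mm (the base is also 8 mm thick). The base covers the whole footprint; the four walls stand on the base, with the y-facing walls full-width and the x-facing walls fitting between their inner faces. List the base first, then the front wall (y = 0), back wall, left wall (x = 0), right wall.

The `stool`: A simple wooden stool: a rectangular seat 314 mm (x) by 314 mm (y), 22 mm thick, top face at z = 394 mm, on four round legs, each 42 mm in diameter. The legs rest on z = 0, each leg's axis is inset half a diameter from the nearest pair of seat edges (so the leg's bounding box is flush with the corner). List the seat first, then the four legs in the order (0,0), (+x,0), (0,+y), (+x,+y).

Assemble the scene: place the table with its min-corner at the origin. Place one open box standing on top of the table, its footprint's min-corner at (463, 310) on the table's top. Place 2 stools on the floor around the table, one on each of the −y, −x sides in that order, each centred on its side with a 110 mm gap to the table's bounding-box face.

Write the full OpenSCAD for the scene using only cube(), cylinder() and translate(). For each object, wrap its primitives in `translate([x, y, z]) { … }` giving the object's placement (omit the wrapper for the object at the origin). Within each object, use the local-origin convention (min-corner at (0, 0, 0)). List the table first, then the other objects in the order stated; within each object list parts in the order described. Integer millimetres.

translate([0, 0, 668]) cube([1508, 972, 46]);
translate([66, 66, 0]) cylinder(h = 668, r = 25);
translate([1442, 66, 0]) cylinder(h = 668, r = 25);
translate([66, 906, 0]) cylinder(h = 668, r = 25);
translate([1442, 906, 0]) cylinder(h = 668, r = 25);
translate([463, 310, 714]) {
  cube([570, 255, 8]);
  translate([0, 0, 8]) cube([570, 8, 304]);
  translate([0, 247, 8]) cube([570, 8, 304]);
  translate([0, 8, 8]) cube([8, 239, 304]);
  translate([562, 8, 8]) cube([8, 239, 304]);
}
translate([597, -424, 0]) {
  translate([0, 0, 372]) cube([314, 314, 22]);
  translate([21, 21, 0]) cylinder(h = 372, r = 21);
  translate([293, 21, 0]) cylinder(h = 372, r = 21);
  translate([21, 293, 0]) cylinder(h = 372, r = 21);
  translate([293, 293, 0]) cylinder(h = 372, r = 21);
}
translate([-424, 329, 0]) {
  translate([0, 0, 372]) cube([314, 314, 22]);
  translate([21, 21, 0]) cylinder(h = 372, r = 21);
  translate([293, 21, 0]) cylinder(h = 372, r = 21);
  translate([21, 293, 0]) cylinder(h = 372, r = 21);
  translate([293, 293, 0]) cylinder(h = 372, r = 21);
}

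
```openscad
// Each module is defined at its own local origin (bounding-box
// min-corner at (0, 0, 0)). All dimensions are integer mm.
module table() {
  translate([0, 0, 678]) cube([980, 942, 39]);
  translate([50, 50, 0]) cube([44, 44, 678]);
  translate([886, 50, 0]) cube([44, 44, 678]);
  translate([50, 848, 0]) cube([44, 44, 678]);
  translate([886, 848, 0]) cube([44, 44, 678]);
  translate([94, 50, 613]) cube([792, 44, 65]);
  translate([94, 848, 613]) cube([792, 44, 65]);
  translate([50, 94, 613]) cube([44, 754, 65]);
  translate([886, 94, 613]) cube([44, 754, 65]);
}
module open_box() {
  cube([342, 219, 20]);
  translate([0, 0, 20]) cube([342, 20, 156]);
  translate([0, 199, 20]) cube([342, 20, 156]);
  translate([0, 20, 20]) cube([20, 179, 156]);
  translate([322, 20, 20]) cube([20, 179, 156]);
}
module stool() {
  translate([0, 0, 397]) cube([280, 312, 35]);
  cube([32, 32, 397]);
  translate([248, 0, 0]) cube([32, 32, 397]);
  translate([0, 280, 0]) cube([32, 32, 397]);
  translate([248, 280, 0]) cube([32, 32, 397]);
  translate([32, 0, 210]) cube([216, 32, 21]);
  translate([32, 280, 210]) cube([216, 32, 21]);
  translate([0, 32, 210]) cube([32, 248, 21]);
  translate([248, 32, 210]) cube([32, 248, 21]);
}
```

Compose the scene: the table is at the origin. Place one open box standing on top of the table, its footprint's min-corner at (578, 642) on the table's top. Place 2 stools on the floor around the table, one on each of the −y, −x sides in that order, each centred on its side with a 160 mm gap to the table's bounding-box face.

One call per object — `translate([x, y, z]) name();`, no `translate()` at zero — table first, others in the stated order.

table();
translate([578, 642, 717]) open_box();
translate([350, -472, 0]) stool();
translate([-440, 315, 0]) stool();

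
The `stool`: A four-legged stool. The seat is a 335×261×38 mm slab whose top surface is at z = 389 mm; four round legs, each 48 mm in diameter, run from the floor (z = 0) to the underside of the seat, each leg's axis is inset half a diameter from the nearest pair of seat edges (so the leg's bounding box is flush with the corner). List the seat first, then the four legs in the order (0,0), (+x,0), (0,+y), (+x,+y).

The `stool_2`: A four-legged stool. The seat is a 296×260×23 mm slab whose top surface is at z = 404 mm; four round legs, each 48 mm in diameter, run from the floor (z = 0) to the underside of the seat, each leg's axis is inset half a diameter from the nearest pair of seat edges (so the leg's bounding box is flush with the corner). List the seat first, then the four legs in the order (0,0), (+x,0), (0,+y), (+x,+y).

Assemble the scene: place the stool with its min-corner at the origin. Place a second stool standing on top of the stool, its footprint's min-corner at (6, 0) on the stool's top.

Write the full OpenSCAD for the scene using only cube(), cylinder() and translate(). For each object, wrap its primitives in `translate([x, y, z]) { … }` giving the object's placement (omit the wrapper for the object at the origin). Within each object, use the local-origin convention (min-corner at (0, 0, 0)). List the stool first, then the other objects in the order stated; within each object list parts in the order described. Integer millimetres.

translate([0, 0, 351]) cube([335, 261, 38]);
translate([24, 24, 0]) cylinder(h = 351, r = 24);
translate([311, 24, 0]) cylinder(h = 351, r = 24);
translate([24, 237, 0]) cylinder(h = 351, r = 24);
translate([311, 237, 0]) cylinder(h = 351, r = 24);
translate([6, 0, 389]) {
  translate([0, 0, 381]) cube([296, 260, 23]);
  translate([24, 24, 0]) cylinder(h = 381, r = 24);
  translate([272, 24, 0]) cylinder(h = 381, r = 24);
  translate([24, 236, 0]) cylinder(h = 381, r = 24);
  translate([272, 236, 0]) cylinder(h = 381, r = 24);
}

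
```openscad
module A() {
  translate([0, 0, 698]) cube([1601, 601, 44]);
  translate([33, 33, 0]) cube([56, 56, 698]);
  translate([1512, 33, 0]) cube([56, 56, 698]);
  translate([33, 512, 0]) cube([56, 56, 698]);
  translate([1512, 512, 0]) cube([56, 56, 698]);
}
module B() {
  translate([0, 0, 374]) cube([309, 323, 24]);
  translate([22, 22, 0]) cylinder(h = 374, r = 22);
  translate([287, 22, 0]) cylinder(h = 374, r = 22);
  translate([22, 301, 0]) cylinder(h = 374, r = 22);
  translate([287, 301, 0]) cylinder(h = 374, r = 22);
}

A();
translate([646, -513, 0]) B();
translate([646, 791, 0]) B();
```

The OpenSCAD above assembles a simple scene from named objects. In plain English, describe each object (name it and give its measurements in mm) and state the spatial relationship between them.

A is a table: top 1601 mm (x) × 601 mm (y), 44 mm thick, upper face at z = 742 mm, on four 56×56 mm square legs, each inset 33 mm from the nearest pair of top edges, running from z = 0 to the bottom of the top.

B is a simple wooden stool: a rectangular seat 309 mm (x) by 323 mm (y), 24 mm thick, top face at z = 398 mm, on four round legs, each 44 mm in diameter. The legs rest on z = 0, each leg's axis is inset half a diameter from the nearest pair of seat edges (so the leg's bounding box is flush with the corner).

Two stools sit around the table at the −y, +y sides.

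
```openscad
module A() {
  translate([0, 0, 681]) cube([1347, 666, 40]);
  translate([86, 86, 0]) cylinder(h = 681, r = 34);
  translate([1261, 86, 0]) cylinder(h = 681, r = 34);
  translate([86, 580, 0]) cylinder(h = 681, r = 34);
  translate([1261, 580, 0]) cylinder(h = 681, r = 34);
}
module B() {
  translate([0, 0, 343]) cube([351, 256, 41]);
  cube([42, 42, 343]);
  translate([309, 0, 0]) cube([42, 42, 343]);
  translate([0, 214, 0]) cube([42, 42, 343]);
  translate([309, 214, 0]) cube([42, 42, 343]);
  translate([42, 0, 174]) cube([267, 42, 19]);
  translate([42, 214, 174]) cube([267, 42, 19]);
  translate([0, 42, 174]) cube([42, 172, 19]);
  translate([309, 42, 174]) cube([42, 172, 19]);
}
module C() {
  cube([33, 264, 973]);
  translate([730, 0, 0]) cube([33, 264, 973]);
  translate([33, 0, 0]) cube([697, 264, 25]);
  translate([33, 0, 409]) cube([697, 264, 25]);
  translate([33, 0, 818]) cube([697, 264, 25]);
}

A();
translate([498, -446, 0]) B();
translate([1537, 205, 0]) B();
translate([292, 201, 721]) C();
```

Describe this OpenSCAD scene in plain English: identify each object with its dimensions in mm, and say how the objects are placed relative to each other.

A is a rectangular dining table. The top is 1347×666×40 mm with its upper surface at z = 721 mm. It stands on four round legs of 68 mm diameter, each leg's bounding box inset 52 mm from the nearest pair of top edges, running from the floor to the underside of the top.

B is a four-legged stool. The seat is 351×256 mm, 41 mm thick, top at z = 384 mm. It stands on four square legs, each 42×42 mm in cross-section, from z = 0 to the seat underside, each flush with a corner of the seat. Four stretchers, 42 mm wide and 19 mm tall, connect adjacent legs with their undersides at z = 174 mm, each running between the inner faces of the legs it joins and aligned with the legs' outer faces on the other axis.

C is an open bookshelf. Two side panels, each 33 mm thick, 264 mm deep and 973 mm tall, stand 763 mm apart (outside-to-outside). Between them sit 3 shelves, each 25 mm thick and 264 mm deep, spanning the full gap between the sides. The bottom shelf rests on the floor (its underside at z = 0) and the clear gap between one shelf's top and the next shelf's underside is 384 mm.

Two stools sit around the table at the −y, +x sides. The bookshelf is on top of the table, centred.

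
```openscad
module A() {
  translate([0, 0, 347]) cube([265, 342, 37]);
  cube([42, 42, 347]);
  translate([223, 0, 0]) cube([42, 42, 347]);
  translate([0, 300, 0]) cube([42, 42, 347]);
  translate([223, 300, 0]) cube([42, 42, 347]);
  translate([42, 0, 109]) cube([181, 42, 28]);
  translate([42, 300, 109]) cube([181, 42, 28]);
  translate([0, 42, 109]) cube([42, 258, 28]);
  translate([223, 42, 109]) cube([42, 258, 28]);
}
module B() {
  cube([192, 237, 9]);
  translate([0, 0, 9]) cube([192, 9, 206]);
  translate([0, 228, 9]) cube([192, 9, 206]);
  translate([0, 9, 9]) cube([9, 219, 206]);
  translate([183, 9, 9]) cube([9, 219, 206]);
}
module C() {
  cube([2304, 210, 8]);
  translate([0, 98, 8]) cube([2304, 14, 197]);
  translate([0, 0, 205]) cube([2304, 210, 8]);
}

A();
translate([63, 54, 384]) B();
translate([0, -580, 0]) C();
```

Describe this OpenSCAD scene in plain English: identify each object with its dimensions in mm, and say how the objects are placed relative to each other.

A is a simple wooden stool: a rectangular seat 265 mm (x) by 342 mm (y), 37 mm thick, top face at z = 384 mm, on four square legs, each 42×42 mm in cross-section. The legs rest on z = 0, each flush with a corner of the seat. Four stretchers, 42 mm wide and 28 mm tall, connect adjacent legs with their undersides at z = 109 mm, each running between the inner faces of the legs it joins and aligned with the legs' outer faces on the other axis.

B is an open-topped rectangular box: outside dimensions 192×237×215 mm, with a uniform wall and base thickness of 9 mm. The base is a full 192×237 slab on the floor; four walls sit on top of the base. The front and back walls (the −y and +y sides) span the full width; the two side walls fit between them.

C is an I-beam lying along x, 2304 mm long. Overall section height 213 mm. Two flanges 210 mm wide (y) and 8 mm thick, one on the floor and one at the top; a web 14 mm thick runs between them, centred on the flange width.

The open box is on top of the stool. The I-beam is on the floor beside the stool on its −y side.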